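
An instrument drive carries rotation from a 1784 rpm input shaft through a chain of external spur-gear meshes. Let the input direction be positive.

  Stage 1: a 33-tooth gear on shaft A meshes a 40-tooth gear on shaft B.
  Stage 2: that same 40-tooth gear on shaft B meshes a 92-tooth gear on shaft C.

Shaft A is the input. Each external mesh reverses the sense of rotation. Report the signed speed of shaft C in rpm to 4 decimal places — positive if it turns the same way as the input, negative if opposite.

Stage 1 [33T→40T]: ω = 1784.0000×33/40 = 1471.8000 rpm, dir flips to −; running = −1471.8000
Stage 2 [40T→92T]: ω = 1471.8000×40/92 = 639.9130 rpm, dir flips to +; running = +639.9130

+639.9130 rpm (same as input, |ω| = 639.9130 rpm)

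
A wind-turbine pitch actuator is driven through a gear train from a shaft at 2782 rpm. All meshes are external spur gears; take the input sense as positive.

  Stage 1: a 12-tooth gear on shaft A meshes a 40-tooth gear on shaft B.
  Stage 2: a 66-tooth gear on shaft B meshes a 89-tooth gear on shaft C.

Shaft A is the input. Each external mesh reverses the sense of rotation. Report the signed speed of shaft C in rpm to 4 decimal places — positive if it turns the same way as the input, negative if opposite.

Stage 1 [12T→40T]: ω = 2782.0000×12/40 = 834.6000 rpm, dir flips to −; running = −834.6000
Stage 2 [66T→89T]: ω = 834.6000×66/89 = 618.9169 rpm, dir flips to +; running = +618.9169

+618.9169 rpm (same as input, |ω| = 618.9169 rpm)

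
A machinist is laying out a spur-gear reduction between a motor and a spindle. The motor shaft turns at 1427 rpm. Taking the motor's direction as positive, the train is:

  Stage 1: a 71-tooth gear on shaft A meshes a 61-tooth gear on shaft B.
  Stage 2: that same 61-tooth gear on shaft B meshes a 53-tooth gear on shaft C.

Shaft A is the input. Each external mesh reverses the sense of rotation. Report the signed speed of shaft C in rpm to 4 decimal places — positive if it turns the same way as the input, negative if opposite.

Stage 1 [71T→61T]: ω = 1427.0000×71/61 = 1660.9344 rpm, dir flips to −; running = −1660.9344
Stage 2 [61T→53T]: ω = 1660.9344×61/53 = 1911.6415 rpm, dir flips to +; running = +1911.6415

+1911.6415 rpm (same as input, |ω| = 1911.6415 rpm)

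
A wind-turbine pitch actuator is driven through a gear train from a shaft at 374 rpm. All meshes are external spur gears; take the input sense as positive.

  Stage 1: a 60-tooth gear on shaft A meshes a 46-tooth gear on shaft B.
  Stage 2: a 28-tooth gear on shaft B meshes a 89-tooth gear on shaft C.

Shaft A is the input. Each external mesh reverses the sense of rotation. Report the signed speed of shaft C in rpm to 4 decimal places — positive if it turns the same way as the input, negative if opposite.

Stage 1 [60T→46T]: ω = 374.0000×60/46 = 487.8261 rpm, dir flips to −; running = −487.8261
Stage 2 [28T→89T]: ω = 487.8261×28/89 = 153.4734 rpm, dir flips to +; running = +153.4734

+153.4734 rpm (same as input, |ω| = 153.4734 rpm)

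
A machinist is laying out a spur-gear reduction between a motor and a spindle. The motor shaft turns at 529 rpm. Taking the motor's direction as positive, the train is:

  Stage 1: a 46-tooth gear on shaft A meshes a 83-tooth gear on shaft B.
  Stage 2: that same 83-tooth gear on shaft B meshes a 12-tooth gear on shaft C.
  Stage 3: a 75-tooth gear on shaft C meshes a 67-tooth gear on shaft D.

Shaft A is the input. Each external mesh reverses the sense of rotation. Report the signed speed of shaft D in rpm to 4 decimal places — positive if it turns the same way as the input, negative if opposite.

-2269.9627 rpm (opposite to input, |ω| = 2269.9627 rpm)

Stage 1 [46T→83T]: ω = 529.0000×46/83 = 293.1807 rpm, dir flips to −; running = −293.1807
Stage 2 [83T→12T]: ω = 293.1807×83/12 = 2027.8333 rpm, dir flips to +; running = +2027.8333
Stage 3 [75T→67T]: ω = 2027.8333×75/67 = 2269.9627 rpm, dir flips to −; running = −2269.9627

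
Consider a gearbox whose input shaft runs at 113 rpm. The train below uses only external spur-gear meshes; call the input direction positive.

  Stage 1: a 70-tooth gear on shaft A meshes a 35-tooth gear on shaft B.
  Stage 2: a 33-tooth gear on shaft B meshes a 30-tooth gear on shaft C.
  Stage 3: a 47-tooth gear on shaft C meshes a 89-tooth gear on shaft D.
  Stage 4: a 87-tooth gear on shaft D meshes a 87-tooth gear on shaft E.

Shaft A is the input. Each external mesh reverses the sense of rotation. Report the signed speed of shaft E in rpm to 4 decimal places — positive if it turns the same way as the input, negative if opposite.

Stage 1 [70T→35T]: ω = 113.0000×70/35 = 226.0000 rpm, dir flips to −; running = −226.0000
Stage 2 [33T→30T]: ω = 226.0000×33/30 = 248.6000 rpm, dir flips to +; running = +248.6000
Stage 3 [47T→89T]: ω = 248.6000×47/89 = 131.2831 rpm, dir flips to −; running = −131.2831
Stage 4 [87T→87T]: ω = 131.2831×87/87 = 131.2831 rpm, dir flips to +; running = +131.2831

+131.2831 rpm (same as input, |ω| = 131.2831 rpm)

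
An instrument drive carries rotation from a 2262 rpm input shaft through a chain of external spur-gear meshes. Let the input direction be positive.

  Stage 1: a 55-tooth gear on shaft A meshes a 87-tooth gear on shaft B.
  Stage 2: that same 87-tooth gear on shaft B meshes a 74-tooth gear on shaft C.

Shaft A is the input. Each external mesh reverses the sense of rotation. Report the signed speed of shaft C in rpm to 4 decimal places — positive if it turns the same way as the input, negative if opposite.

+1681.2162 rpm (same as input, |ω| = 1681.2162 rpm)

Stage 1 [55T→87T]: ω = 2262.0000×55/87 = 1430.0000 rpm, dir flips to −; running = −1430.0000
Stage 2 [87T→74T]: ω = 1430.0000×87/74 = 1681.2162 rpm, dir flips to +; running = +1681.2162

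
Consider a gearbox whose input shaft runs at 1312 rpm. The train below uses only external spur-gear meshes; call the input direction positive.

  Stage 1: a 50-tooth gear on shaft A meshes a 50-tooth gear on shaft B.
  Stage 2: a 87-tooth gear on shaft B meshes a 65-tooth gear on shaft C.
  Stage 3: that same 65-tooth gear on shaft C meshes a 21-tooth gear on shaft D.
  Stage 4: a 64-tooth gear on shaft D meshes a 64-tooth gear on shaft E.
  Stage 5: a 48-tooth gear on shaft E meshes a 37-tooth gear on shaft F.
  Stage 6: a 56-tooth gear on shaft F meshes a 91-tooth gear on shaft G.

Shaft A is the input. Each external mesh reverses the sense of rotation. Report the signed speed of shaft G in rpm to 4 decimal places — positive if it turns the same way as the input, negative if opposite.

+4339.3026 rpm (same as input, |ω| = 4339.3026 rpm)

Stage 1 [50T→50T]: ω = 1312.0000×50/50 = 1312.0000 rpm, dir flips to −; running = −1312.0000
Stage 2 [87T→65T]: ω = 1312.0000×87/65 = 1756.0615 rpm, dir flips to +; running = +1756.0615
Stage 3 [65T→21T]: ω = 1756.0615×65/21 = 5435.4286 rpm, dir flips to −; running = −5435.4286
Stage 4 [64T→64T]: ω = 5435.4286×64/64 = 5435.4286 rpm, dir flips to +; running = +5435.4286
Stage 5 [48T→37T]: ω = 5435.4286×48/37 = 7051.3668 rpm, dir flips to −; running = −7051.3668
Stage 6 [56T→91T]: ω = 7051.3668×56/91 = 4339.3026 rpm, dir flips to +; running = +4339.3026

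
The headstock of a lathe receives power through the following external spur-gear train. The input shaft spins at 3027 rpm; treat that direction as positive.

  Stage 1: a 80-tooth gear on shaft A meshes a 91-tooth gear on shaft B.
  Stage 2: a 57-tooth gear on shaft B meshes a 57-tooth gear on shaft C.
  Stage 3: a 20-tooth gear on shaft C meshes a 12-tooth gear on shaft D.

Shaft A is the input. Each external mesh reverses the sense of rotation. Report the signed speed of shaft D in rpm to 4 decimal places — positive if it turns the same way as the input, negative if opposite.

-4435.1648 rpm (opposite to input, |ω| = 4435.1648 rpm)

Stage 1 [80T→91T]: ω = 3027.0000×80/91 = 2661.0989 rpm, dir flips to −; running = −2661.0989
Stage 2 [57T→57T]: ω = 2661.0989×57/57 = 2661.0989 rpm, dir flips to +; running = +2661.0989
Stage 3 [20T→12T]: ω = 2661.0989×20/12 = 4435.1648 rpm, dir flips to −; running = −4435.1648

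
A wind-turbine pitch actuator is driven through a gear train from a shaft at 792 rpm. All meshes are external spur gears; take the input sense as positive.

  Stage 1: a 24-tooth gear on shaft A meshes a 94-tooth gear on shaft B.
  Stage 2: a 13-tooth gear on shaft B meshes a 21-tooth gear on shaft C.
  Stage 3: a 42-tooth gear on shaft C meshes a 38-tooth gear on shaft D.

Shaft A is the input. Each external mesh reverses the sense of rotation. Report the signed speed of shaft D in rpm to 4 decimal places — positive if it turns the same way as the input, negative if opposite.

-138.3561 rpm (opposite to input, |ω| = 138.3561 rpm)

Stage 1 [24T→94T]: ω = 792.0000×24/94 = 202.2128 rpm, dir flips to −; running = −202.2128
Stage 2 [13T→21T]: ω = 202.2128×13/21 = 125.1793 rpm, dir flips to +; running = +125.1793
Stage 3 [42T→38T]: ω = 125.1793×42/38 = 138.3561 rpm, dir flips to −; running = −138.3561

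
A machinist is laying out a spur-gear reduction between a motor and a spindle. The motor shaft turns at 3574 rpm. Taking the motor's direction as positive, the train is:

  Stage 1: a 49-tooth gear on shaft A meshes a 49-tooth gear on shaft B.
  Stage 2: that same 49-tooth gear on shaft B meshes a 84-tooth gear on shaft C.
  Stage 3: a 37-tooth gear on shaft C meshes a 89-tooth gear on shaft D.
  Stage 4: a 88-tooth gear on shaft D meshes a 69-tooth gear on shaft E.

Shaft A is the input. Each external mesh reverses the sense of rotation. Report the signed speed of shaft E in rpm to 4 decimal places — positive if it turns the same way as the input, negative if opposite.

Stage 1 [49T→49T]: ω = 3574.0000×49/49 = 3574.0000 rpm, dir flips to −; running = −3574.0000
Stage 2 [49T→84T]: ω = 3574.0000×49/84 = 2084.8333 rpm, dir flips to +; running = +2084.8333
Stage 3 [37T→89T]: ω = 2084.8333×37/89 = 866.7285 rpm, dir flips to −; running = −866.7285
Stage 4 [88T→69T]: ω = 866.7285×88/69 = 1105.3928 rpm, dir flips to +; running = +1105.3928

+1105.3928 rpm (same as input, |ω| = 1105.3928 rpm)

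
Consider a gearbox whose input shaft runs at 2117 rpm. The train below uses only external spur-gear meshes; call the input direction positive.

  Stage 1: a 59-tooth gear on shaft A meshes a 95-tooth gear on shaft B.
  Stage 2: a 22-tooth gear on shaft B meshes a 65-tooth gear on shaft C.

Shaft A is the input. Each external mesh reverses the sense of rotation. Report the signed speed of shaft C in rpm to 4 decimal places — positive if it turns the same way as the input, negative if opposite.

Stage 1 [59T→95T]: ω = 2117.0000×59/95 = 1314.7684 rpm, dir flips to −; running = −1314.7684
Stage 2 [22T→65T]: ω = 1314.7684×22/65 = 444.9985 rpm, dir flips to +; running = +444.9985

+444.9985 rpm (same as input, |ω| = 444.9985 rpm)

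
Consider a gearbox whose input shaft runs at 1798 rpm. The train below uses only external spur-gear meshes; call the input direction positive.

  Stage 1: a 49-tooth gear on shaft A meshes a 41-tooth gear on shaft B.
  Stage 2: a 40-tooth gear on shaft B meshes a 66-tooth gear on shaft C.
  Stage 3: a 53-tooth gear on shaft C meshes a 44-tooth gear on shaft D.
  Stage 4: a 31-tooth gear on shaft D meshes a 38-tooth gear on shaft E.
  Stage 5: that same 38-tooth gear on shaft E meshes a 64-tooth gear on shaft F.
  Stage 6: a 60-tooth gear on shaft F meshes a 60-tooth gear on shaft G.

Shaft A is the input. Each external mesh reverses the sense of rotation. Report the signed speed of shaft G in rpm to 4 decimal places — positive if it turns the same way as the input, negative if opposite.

+759.8413 rpm (same as input, |ω| = 759.8413 rpm)

Stage 1 [49T→41T]: ω = 1798.0000×49/41 = 2148.8293 rpm, dir flips to −; running = −2148.8293
Stage 2 [40T→66T]: ω = 2148.8293×40/66 = 1302.3208 rpm, dir flips to +; running = +1302.3208
Stage 3 [53T→44T]: ω = 1302.3208×53/44 = 1568.7046 rpm, dir flips to −; running = −1568.7046
Stage 4 [31T→38T]: ω = 1568.7046×31/38 = 1279.7327 rpm, dir flips to +; running = +1279.7327
Stage 5 [38T→64T]: ω = 1279.7327×38/64 = 759.8413 rpm, dir flips to −; running = −759.8413
Stage 6 [60T→60T]: ω = 759.8413×60/60 = 759.8413 rpm, dir flips to +; running = +759.8413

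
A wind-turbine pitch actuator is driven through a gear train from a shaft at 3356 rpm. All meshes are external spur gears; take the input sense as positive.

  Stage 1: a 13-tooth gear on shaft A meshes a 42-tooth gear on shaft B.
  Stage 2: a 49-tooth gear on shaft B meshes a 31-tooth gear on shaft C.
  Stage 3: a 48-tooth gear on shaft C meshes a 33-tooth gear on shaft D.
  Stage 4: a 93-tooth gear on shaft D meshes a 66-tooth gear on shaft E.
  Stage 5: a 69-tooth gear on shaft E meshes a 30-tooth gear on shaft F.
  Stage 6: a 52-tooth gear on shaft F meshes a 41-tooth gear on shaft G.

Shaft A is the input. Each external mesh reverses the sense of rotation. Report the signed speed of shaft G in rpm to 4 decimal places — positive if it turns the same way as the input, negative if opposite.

Stage 1 [13T→42T]: ω = 3356.0000×13/42 = 1038.7619 rpm, dir flips to −; running = −1038.7619
Stage 2 [49T→31T]: ω = 1038.7619×49/31 = 1641.9140 rpm, dir flips to +; running = +1641.9140
Stage 3 [48T→33T]: ω = 1641.9140×48/33 = 2388.2385 rpm, dir flips to −; running = −2388.2385
Stage 4 [93T→66T]: ω = 2388.2385×93/66 = 3365.2452 rpm, dir flips to +; running = +3365.2452
Stage 5 [69T→30T]: ω = 3365.2452×69/30 = 7740.0639 rpm, dir flips to −; running = −7740.0639
Stage 6 [52T→41T]: ω = 7740.0639×52/41 = 9816.6664 rpm, dir flips to +; running = +9816.6664

+9816.6664 rpm (same as input, |ω| = 9816.6664 rpm)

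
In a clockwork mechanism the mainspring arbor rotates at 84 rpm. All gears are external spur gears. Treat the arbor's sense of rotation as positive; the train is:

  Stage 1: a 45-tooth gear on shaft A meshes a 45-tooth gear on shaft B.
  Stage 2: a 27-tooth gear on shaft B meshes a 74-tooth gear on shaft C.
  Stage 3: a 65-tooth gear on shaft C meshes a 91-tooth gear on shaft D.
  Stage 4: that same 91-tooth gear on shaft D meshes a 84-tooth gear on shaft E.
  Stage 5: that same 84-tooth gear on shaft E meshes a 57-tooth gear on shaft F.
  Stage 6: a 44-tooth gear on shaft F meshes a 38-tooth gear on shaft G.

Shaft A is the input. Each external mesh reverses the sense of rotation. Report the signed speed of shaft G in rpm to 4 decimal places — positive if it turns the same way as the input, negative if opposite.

Stage 1 [45T→45T]: ω = 84.0000×45/45 = 84.0000 rpm, dir flips to −; running = −84.0000
Stage 2 [27T→74T]: ω = 84.0000×27/74 = 30.6486 rpm, dir flips to +; running = +30.6486
Stage 3 [65T→91T]: ω = 30.6486×65/91 = 21.8919 rpm, dir flips to −; running = −21.8919
Stage 4 [91T→84T]: ω = 21.8919×91/84 = 23.7162 rpm, dir flips to +; running = +23.7162
Stage 5 [84T→57T]: ω = 23.7162×84/57 = 34.9502 rpm, dir flips to −; running = −34.9502
Stage 6 [44T→38T]: ω = 34.9502×44/38 = 40.4687 rpm, dir flips to +; running = +40.4687

+40.4687 rpm (same as input, |ω| = 40.4687 rpm)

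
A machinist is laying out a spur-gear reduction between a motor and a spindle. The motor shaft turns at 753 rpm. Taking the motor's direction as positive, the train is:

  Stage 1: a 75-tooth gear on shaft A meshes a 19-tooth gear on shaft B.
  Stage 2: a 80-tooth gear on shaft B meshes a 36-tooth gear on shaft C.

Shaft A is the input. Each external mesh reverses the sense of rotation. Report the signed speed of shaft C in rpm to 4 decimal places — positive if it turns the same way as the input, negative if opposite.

+6605.2632 rpm (same as input, |ω| = 6605.2632 rpm)

Stage 1 [75T→19T]: ω = 753.0000×75/19 = 2972.3684 rpm, dir flips to −; running = −2972.3684
Stage 2 [80T→36T]: ω = 2972.3684×80/36 = 6605.2632 rpm, dir flips to +; running = +6605.2632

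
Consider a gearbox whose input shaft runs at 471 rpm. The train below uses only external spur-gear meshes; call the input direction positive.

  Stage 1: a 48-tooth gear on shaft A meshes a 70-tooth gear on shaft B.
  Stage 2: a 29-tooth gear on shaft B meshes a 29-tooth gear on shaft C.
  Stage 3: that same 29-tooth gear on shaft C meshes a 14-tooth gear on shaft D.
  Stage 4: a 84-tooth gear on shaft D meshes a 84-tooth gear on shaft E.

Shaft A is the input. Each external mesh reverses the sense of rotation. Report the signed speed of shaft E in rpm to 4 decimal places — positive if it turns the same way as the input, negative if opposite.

+669.0122 rpm (same as input, |ω| = 669.0122 rpm)

Stage 1 [48T→70T]: ω = 471.0000×48/70 = 322.9714 rpm, dir flips to −; running = −322.9714
Stage 2 [29T→29T]: ω = 322.9714×29/29 = 322.9714 rpm, dir flips to +; running = +322.9714
Stage 3 [29T→14T]: ω = 322.9714×29/14 = 669.0122 rpm, dir flips to −; running = −669.0122
Stage 4 [84T→84T]: ω = 669.0122×84/84 = 669.0122 rpm, dir flips to +; running = +669.0122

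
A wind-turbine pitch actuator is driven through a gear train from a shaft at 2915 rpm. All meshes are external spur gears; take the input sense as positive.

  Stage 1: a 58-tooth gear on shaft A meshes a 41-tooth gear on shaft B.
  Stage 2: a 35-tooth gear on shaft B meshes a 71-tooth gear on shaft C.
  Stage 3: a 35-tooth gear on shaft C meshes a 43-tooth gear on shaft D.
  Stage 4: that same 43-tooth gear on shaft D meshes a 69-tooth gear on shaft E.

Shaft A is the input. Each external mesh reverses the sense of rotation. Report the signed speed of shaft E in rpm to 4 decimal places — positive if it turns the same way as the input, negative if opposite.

+1031.1251 rpm (same as input, |ω| = 1031.1251 rpm)

Stage 1 [58T→41T]: ω = 2915.0000×58/41 = 4123.6585 rpm, dir flips to −; running = −4123.6585
Stage 2 [35T→71T]: ω = 4123.6585×35/71 = 2032.7894 rpm, dir flips to +; running = +2032.7894
Stage 3 [35T→43T]: ω = 2032.7894×35/43 = 1654.5960 rpm, dir flips to −; running = −1654.5960
Stage 4 [43T→69T]: ω = 1654.5960×43/69 = 1031.1251 rpm, dir flips to +; running = +1031.1251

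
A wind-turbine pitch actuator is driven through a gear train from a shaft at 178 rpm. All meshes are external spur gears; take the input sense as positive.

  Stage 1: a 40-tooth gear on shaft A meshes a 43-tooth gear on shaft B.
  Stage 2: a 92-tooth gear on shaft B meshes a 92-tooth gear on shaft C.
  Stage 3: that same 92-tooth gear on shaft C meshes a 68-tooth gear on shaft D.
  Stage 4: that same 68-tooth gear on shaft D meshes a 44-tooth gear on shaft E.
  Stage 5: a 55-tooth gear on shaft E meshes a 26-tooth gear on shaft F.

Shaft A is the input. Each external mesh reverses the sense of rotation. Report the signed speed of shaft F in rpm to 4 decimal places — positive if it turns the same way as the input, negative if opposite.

Stage 1 [40T→43T]: ω = 178.0000×40/43 = 165.5814 rpm, dir flips to −; running = −165.5814
Stage 2 [92T→92T]: ω = 165.5814×92/92 = 165.5814 rpm, dir flips to +; running = +165.5814
Stage 3 [92T→68T]: ω = 165.5814×92/68 = 224.0219 rpm, dir flips to −; running = −224.0219
Stage 4 [68T→44T]: ω = 224.0219×68/44 = 346.2156 rpm, dir flips to +; running = +346.2156
Stage 5 [55T→26T]: ω = 346.2156×55/26 = 732.3792 rpm, dir flips to −; running = −732.3792

-732.3792 rpm (opposite to input, |ω| = 732.3792 rpm)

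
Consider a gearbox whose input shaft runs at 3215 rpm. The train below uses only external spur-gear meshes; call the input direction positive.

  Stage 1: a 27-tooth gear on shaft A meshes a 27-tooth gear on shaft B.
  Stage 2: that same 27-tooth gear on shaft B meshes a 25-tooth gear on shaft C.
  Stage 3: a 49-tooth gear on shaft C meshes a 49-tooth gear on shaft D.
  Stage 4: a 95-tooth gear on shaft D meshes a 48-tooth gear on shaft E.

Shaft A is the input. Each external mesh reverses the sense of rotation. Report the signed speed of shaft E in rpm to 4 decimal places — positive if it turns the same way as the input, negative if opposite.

+6872.0625 rpm (same as input, |ω| = 6872.0625 rpm)

Stage 1 [27T→27T]: ω = 3215.0000×27/27 = 3215.0000 rpm, dir flips to −; running = −3215.0000
Stage 2 [27T→25T]: ω = 3215.0000×27/25 = 3472.2000 rpm, dir flips to +; running = +3472.2000
Stage 3 [49T→49T]: ω = 3472.2000×49/49 = 3472.2000 rpm, dir flips to −; running = −3472.2000
Stage 4 [95T→48T]: ω = 3472.2000×95/48 = 6872.0625 rpm, dir flips to +; running = +6872.0625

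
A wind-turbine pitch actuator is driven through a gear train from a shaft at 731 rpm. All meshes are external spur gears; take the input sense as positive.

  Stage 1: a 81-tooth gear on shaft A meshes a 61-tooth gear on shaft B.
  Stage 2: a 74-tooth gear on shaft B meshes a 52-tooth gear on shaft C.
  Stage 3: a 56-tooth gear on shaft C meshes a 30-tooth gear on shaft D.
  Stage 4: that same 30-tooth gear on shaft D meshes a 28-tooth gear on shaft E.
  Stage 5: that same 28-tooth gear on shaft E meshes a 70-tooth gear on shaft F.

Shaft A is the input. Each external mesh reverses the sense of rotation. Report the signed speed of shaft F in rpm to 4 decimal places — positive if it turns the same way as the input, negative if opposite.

-1105.0729 rpm (opposite to input, |ω| = 1105.0729 rpm)

Stage 1 [81T→61T]: ω = 731.0000×81/61 = 970.6721 rpm, dir flips to −; running = −970.6721
Stage 2 [74T→52T]: ω = 970.6721×74/52 = 1381.3411 rpm, dir flips to +; running = +1381.3411
Stage 3 [56T→30T]: ω = 1381.3411×56/30 = 2578.5034 rpm, dir flips to −; running = −2578.5034
Stage 4 [30T→28T]: ω = 2578.5034×30/28 = 2762.6822 rpm, dir flips to +; running = +2762.6822
Stage 5 [28T→70T]: ω = 2762.6822×28/70 = 1105.0729 rpm, dir flips to −; running = −1105.0729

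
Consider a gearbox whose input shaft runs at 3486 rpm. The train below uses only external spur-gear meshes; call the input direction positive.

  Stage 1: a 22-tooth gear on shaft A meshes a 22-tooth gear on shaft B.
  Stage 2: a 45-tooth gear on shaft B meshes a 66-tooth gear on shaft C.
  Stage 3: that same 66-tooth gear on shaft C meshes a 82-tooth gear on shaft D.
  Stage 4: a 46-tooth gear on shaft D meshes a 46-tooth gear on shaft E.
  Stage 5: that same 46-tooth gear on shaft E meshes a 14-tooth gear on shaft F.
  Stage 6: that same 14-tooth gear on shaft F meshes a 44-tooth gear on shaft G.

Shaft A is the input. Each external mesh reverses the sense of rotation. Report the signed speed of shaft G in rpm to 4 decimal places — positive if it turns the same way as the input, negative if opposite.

Stage 1 [22T→22T]: ω = 3486.0000×22/22 = 3486.0000 rpm, dir flips to −; running = −3486.0000
Stage 2 [45T→66T]: ω = 3486.0000×45/66 = 2376.8182 rpm, dir flips to +; running = +2376.8182
Stage 3 [66T→82T]: ω = 2376.8182×66/82 = 1913.0488 rpm, dir flips to −; running = −1913.0488
Stage 4 [46T→46T]: ω = 1913.0488×46/46 = 1913.0488 rpm, dir flips to +; running = +1913.0488
Stage 5 [46T→14T]: ω = 1913.0488×46/14 = 6285.7317 rpm, dir flips to −; running = −6285.7317
Stage 6 [14T→44T]: ω = 6285.7317×14/44 = 2000.0055 rpm, dir flips to +; running = +2000.0055

+2000.0055 rpm (same as input, |ω| = 2000.0055 rpm)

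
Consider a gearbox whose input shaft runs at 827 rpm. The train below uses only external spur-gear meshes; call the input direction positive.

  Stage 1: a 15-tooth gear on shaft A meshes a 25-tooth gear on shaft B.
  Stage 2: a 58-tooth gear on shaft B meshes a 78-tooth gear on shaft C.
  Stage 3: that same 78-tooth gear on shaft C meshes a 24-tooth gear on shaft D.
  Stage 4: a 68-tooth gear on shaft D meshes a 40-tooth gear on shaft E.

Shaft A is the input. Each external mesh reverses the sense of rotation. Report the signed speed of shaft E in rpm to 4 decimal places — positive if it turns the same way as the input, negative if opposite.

+2038.5550 rpm (same as input, |ω| = 2038.5550 rpm)

Stage 1 [15T→25T]: ω = 827.0000×15/25 = 496.2000 rpm, dir flips to −; running = −496.2000
Stage 2 [58T→78T]: ω = 496.2000×58/78 = 368.9692 rpm, dir flips to +; running = +368.9692
Stage 3 [78T→24T]: ω = 368.9692×78/24 = 1199.1500 rpm, dir flips to −; running = −1199.1500
Stage 4 [68T→40T]: ω = 1199.1500×68/40 = 2038.5550 rpm, dir flips to +; running = +2038.5550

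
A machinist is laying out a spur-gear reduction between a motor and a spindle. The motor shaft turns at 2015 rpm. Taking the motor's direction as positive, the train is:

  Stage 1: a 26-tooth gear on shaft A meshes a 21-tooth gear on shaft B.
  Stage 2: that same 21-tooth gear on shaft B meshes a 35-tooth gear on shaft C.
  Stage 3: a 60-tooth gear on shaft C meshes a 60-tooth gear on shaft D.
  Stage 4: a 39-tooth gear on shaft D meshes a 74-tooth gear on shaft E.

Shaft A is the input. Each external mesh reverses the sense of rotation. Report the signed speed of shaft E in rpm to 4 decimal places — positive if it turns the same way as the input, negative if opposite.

+788.8842 rpm (same as input, |ω| = 788.8842 rpm)

Stage 1 [26T→21T]: ω = 2015.0000×26/21 = 2494.7619 rpm, dir flips to −; running = −2494.7619
Stage 2 [21T→35T]: ω = 2494.7619×21/35 = 1496.8571 rpm, dir flips to +; running = +1496.8571
Stage 3 [60T→60T]: ω = 1496.8571×60/60 = 1496.8571 rpm, dir flips to −; running = −1496.8571
Stage 4 [39T→74T]: ω = 1496.8571×39/74 = 788.8842 rpm, dir flips to +; running = +788.8842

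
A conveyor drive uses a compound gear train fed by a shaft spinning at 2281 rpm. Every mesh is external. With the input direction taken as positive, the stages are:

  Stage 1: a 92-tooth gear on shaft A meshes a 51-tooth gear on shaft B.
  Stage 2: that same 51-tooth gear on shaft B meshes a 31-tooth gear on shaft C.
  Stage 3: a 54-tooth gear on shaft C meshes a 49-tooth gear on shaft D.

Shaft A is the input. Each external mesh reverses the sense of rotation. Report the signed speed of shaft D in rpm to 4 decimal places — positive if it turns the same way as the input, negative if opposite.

Stage 1 [92T→51T]: ω = 2281.0000×92/51 = 4114.7451 rpm, dir flips to −; running = −4114.7451
Stage 2 [51T→31T]: ω = 4114.7451×51/31 = 6769.4194 rpm, dir flips to +; running = +6769.4194
Stage 3 [54T→49T]: ω = 6769.4194×54/49 = 7460.1764 rpm, dir flips to −; running = −7460.1764

-7460.1764 rpm (opposite to input, |ω| = 7460.1764 rpm)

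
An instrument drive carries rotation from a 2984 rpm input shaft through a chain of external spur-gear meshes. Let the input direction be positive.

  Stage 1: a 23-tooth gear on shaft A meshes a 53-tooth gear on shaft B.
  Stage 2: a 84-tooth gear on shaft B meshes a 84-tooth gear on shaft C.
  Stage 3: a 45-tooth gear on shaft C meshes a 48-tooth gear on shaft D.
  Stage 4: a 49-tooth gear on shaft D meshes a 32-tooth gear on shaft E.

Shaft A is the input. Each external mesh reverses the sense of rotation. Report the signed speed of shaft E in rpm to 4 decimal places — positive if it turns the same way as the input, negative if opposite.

Stage 1 [23T→53T]: ω = 2984.0000×23/53 = 1294.9434 rpm, dir flips to −; running = −1294.9434
Stage 2 [84T→84T]: ω = 1294.9434×84/84 = 1294.9434 rpm, dir flips to +; running = +1294.9434
Stage 3 [45T→48T]: ω = 1294.9434×45/48 = 1214.0094 rpm, dir flips to −; running = −1214.0094
Stage 4 [49T→32T]: ω = 1214.0094×49/32 = 1858.9519 rpm, dir flips to +; running = +1858.9519

+1858.9519 rpm (same as input, |ω| = 1858.9519 rpm)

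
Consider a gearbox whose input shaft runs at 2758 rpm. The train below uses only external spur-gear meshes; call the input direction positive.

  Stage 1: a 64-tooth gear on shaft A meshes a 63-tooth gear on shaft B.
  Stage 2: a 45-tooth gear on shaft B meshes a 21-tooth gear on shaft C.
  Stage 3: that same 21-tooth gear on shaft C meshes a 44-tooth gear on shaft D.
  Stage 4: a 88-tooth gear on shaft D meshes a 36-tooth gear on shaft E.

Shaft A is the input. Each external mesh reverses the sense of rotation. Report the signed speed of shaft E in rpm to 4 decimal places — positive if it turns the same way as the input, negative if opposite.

Stage 1 [64T→63T]: ω = 2758.0000×64/63 = 2801.7778 rpm, dir flips to −; running = −2801.7778
Stage 2 [45T→21T]: ω = 2801.7778×45/21 = 6003.8095 rpm, dir flips to +; running = +6003.8095
Stage 3 [21T→44T]: ω = 6003.8095×21/44 = 2865.4545 rpm, dir flips to −; running = −2865.4545
Stage 4 [88T→36T]: ω = 2865.4545×88/36 = 7004.4444 rpm, dir flips to +; running = +7004.4444

+7004.4444 rpm (same as input, |ω| = 7004.4444 rpm)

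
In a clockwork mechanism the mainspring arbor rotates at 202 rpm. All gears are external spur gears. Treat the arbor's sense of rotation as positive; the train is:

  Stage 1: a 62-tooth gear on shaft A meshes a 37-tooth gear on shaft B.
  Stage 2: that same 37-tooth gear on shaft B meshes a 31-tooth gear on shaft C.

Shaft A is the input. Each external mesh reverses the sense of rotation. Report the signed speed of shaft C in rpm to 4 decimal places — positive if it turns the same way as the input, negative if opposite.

Stage 1 [62T→37T]: ω = 202.0000×62/37 = 338.4865 rpm, dir flips to −; running = −338.4865
Stage 2 [37T→31T]: ω = 338.4865×37/31 = 404.0000 rpm, dir flips to +; running = +404.0000

+404.0000 rpm (same as input, |ω| = 404.0000 rpm)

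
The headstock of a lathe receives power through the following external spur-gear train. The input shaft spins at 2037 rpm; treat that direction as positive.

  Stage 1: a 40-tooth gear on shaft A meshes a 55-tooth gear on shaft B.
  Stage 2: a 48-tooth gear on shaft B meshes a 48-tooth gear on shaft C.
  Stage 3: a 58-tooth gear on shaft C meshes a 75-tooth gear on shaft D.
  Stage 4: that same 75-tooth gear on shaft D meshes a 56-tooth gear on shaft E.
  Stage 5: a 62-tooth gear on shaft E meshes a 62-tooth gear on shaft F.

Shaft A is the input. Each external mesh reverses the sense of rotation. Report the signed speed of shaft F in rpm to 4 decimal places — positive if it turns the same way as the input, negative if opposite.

Stage 1 [40T→55T]: ω = 2037.0000×40/55 = 1481.4545 rpm, dir flips to −; running = −1481.4545
Stage 2 [48T→48T]: ω = 1481.4545×48/48 = 1481.4545 rpm, dir flips to +; running = +1481.4545
Stage 3 [58T→75T]: ω = 1481.4545×58/75 = 1145.6582 rpm, dir flips to −; running = −1145.6582
Stage 4 [75T→56T]: ω = 1145.6582×75/56 = 1534.3636 rpm, dir flips to +; running = +1534.3636
Stage 5 [62T→62T]: ω = 1534.3636×62/62 = 1534.3636 rpm, dir flips to −; running = −1534.3636

-1534.3636 rpm (opposite to input, |ω| = 1534.3636 rpm)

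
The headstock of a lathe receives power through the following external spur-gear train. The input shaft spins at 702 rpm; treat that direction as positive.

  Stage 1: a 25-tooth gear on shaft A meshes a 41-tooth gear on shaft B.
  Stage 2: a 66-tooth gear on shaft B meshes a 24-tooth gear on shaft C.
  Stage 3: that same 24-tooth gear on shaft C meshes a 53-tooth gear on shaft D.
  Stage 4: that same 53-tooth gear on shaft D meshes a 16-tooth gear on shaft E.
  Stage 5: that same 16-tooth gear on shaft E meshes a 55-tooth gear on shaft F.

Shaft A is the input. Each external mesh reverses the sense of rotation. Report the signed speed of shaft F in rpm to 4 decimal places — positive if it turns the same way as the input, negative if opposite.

-513.6585 rpm (opposite to input, |ω| = 513.6585 rpm)

Stage 1 [25T→41T]: ω = 702.0000×25/41 = 428.0488 rpm, dir flips to −; running = −428.0488
Stage 2 [66T→24T]: ω = 428.0488×66/24 = 1177.1341 rpm, dir flips to +; running = +1177.1341
Stage 3 [24T→53T]: ω = 1177.1341×24/53 = 533.0419 rpm, dir flips to −; running = −533.0419
Stage 4 [53T→16T]: ω = 533.0419×53/16 = 1765.7012 rpm, dir flips to +; running = +1765.7012
Stage 5 [16T→55T]: ω = 1765.7012×16/55 = 513.6585 rpm, dir flips to −; running = −513.6585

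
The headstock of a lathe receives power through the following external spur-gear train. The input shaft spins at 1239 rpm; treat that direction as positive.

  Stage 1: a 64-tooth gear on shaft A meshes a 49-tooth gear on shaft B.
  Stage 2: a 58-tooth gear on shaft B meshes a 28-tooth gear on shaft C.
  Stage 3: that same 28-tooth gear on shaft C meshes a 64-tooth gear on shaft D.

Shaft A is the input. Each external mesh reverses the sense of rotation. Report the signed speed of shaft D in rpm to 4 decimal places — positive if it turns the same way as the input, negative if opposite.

Stage 1 [64T→49T]: ω = 1239.0000×64/49 = 1618.2857 rpm, dir flips to −; running = −1618.2857
Stage 2 [58T→28T]: ω = 1618.2857×58/28 = 3352.1633 rpm, dir flips to +; running = +3352.1633
Stage 3 [28T→64T]: ω = 3352.1633×28/64 = 1466.5714 rpm, dir flips to −; running = −1466.5714

-1466.5714 rpm (opposite to input, |ω| = 1466.5714 rpm)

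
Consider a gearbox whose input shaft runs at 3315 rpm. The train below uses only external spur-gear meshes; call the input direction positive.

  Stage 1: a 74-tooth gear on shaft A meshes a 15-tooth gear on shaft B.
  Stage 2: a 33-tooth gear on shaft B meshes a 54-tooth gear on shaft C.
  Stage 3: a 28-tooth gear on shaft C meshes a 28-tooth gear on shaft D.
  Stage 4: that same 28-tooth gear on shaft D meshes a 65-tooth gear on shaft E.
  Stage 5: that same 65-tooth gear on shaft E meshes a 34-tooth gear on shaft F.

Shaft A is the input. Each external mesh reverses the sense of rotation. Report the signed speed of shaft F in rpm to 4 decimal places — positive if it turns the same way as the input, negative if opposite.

Stage 1 [74T→15T]: ω = 3315.0000×74/15 = 16354.0000 rpm, dir flips to −; running = −16354.0000
Stage 2 [33T→54T]: ω = 16354.0000×33/54 = 9994.1111 rpm, dir flips to +; running = +9994.1111
Stage 3 [28T→28T]: ω = 9994.1111×28/28 = 9994.1111 rpm, dir flips to −; running = −9994.1111
Stage 4 [28T→65T]: ω = 9994.1111×28/65 = 4305.1556 rpm, dir flips to +; running = +4305.1556
Stage 5 [65T→34T]: ω = 4305.1556×65/34 = 8230.4444 rpm, dir flips to −; running = −8230.4444

-8230.4444 rpm (opposite to input, |ω| = 8230.4444 rpm)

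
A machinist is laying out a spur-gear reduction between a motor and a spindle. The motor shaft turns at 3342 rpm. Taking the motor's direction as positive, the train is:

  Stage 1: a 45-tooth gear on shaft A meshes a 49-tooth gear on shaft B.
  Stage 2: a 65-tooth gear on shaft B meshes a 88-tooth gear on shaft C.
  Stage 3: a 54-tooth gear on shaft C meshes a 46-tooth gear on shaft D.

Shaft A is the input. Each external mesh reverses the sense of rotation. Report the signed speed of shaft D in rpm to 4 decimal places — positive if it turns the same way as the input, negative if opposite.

Stage 1 [45T→49T]: ω = 3342.0000×45/49 = 3069.1837 rpm, dir flips to −; running = −3069.1837
Stage 2 [65T→88T]: ω = 3069.1837×65/88 = 2267.0107 rpm, dir flips to +; running = +2267.0107
Stage 3 [54T→46T]: ω = 2267.0107×54/46 = 2661.2734 rpm, dir flips to −; running = −2661.2734

-2661.2734 rpm (opposite to input, |ω| = 2661.2734 rpm)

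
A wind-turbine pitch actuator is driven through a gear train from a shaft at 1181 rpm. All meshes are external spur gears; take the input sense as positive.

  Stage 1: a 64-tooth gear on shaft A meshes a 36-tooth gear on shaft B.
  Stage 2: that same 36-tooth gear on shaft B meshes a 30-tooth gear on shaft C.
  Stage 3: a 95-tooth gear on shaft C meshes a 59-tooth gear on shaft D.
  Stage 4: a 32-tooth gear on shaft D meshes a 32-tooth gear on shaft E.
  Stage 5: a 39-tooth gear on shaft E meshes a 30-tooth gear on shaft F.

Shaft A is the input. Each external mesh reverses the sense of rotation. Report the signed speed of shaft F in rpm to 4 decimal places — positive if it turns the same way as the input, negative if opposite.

-5273.7989 rpm (opposite to input, |ω| = 5273.7989 rpm)

Stage 1 [64T→36T]: ω = 1181.0000×64/36 = 2099.5556 rpm, dir flips to −; running = −2099.5556
Stage 2 [36T→30T]: ω = 2099.5556×36/30 = 2519.4667 rpm, dir flips to +; running = +2519.4667
Stage 3 [95T→59T]: ω = 2519.4667×95/59 = 4056.7684 rpm, dir flips to −; running = −4056.7684
Stage 4 [32T→32T]: ω = 4056.7684×32/32 = 4056.7684 rpm, dir flips to +; running = +4056.7684
Stage 5 [39T→30T]: ω = 4056.7684×39/30 = 5273.7989 rpm, dir flips to −; running = −5273.7989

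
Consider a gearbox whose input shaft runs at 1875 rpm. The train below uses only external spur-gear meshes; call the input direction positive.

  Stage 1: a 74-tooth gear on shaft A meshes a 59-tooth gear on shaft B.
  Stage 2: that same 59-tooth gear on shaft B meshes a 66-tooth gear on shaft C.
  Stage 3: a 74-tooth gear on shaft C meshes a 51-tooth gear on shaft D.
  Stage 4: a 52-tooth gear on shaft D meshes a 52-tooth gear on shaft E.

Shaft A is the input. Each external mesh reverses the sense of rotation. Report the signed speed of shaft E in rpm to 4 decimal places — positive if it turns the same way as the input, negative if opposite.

Stage 1 [74T→59T]: ω = 1875.0000×74/59 = 2351.6949 rpm, dir flips to −; running = −2351.6949
Stage 2 [59T→66T]: ω = 2351.6949×59/66 = 2102.2727 rpm, dir flips to +; running = +2102.2727
Stage 3 [74T→51T]: ω = 2102.2727×74/51 = 3050.3565 rpm, dir flips to −; running = −3050.3565
Stage 4 [52T→52T]: ω = 3050.3565×52/52 = 3050.3565 rpm, dir flips to +; running = +3050.3565

+3050.3565 rpm (same as input, |ω| = 3050.3565 rpm)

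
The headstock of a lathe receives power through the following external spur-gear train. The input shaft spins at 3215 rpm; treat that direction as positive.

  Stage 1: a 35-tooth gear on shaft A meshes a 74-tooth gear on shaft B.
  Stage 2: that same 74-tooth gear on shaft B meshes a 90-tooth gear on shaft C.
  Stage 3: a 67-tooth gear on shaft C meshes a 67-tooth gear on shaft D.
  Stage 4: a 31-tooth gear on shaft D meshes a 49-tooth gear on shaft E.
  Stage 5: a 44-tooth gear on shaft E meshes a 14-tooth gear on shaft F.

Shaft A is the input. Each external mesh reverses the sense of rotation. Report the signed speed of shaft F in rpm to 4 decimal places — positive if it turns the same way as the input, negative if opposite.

-2485.9751 rpm (opposite to input, |ω| = 2485.9751 rpm)

Stage 1 [35T→74T]: ω = 3215.0000×35/74 = 1520.6081 rpm, dir flips to −; running = −1520.6081
Stage 2 [74T→90T]: ω = 1520.6081×74/90 = 1250.2778 rpm, dir flips to +; running = +1250.2778
Stage 3 [67T→67T]: ω = 1250.2778×67/67 = 1250.2778 rpm, dir flips to −; running = −1250.2778
Stage 4 [31T→49T]: ω = 1250.2778×31/49 = 790.9921 rpm, dir flips to +; running = +790.9921
Stage 5 [44T→14T]: ω = 790.9921×44/14 = 2485.9751 rpm, dir flips to −; running = −2485.9751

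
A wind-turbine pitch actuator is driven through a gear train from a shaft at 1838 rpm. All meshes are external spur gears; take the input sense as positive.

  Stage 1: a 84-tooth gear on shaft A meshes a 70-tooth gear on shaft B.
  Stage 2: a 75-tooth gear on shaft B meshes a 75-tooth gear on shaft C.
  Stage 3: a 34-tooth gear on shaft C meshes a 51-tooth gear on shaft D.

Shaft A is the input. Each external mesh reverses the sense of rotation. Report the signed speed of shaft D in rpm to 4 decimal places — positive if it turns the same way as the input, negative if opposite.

-1470.4000 rpm (opposite to input, |ω| = 1470.4000 rpm)

Stage 1 [84T→70T]: ω = 1838.0000×84/70 = 2205.6000 rpm, dir flips to −; running = −2205.6000
Stage 2 [75T→75T]: ω = 2205.6000×75/75 = 2205.6000 rpm, dir flips to +; running = +2205.6000
Stage 3 [34T→51T]: ω = 2205.6000×34/51 = 1470.4000 rpm, dir flips to −; running = −1470.4000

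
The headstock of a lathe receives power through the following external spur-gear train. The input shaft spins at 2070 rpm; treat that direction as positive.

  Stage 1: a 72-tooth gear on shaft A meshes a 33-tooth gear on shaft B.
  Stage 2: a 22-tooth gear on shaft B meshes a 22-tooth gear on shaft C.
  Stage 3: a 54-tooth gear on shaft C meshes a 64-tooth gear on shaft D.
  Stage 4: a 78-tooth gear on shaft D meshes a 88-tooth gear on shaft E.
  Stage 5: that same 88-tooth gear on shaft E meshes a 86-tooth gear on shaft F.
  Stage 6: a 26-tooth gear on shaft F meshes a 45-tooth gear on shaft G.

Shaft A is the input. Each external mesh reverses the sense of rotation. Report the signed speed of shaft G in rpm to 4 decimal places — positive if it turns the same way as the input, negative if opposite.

Stage 1 [72T→33T]: ω = 2070.0000×72/33 = 4516.3636 rpm, dir flips to −; running = −4516.3636
Stage 2 [22T→22T]: ω = 4516.3636×22/22 = 4516.3636 rpm, dir flips to +; running = +4516.3636
Stage 3 [54T→64T]: ω = 4516.3636×54/64 = 3810.6818 rpm, dir flips to −; running = −3810.6818
Stage 4 [78T→88T]: ω = 3810.6818×78/88 = 3377.6498 rpm, dir flips to +; running = +3377.6498
Stage 5 [88T→86T]: ω = 3377.6498×88/86 = 3456.1998 rpm, dir flips to −; running = −3456.1998
Stage 6 [26T→45T]: ω = 3456.1998×26/45 = 1996.9154 rpm, dir flips to +; running = +1996.9154

+1996.9154 rpm (same as input, |ω| = 1996.9154 rpm)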